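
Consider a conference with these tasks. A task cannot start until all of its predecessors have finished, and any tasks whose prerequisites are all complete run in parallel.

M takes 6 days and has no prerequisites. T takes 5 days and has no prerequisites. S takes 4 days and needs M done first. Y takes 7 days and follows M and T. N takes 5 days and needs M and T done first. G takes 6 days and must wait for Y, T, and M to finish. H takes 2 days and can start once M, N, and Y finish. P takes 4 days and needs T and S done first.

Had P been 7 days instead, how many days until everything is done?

19

As given, the longest chain is M→Y→G = 6+7+6 = 19, so the finish is 19 days.
The longest path through P is only 14 days, so P has float 5.
That remains the longest chain; total 19 days.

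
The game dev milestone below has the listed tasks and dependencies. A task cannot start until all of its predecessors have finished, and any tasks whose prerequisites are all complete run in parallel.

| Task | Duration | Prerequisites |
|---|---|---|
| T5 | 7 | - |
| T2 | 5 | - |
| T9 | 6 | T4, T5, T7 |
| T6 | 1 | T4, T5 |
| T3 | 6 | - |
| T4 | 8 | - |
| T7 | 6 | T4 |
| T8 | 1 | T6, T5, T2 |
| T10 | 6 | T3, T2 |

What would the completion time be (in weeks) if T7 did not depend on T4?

Before: longest chain T4→T7→T9 = 8+6+6 = 20, finish 20.
Without T4→T7, T7's earliest start moves from 8 to 0.
After: T4→T9 = 8+6 = 14 → 14 weeks.

14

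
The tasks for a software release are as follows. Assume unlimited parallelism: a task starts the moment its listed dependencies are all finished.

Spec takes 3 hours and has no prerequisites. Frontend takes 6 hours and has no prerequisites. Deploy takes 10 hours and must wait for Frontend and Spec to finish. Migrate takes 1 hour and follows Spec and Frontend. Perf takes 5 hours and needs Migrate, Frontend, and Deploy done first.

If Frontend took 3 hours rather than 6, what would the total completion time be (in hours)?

Actual critical path: Frontend→Deploy→Perf = 6+10+5 = 21 ⇒ 21 hours.
Since Frontend is critical, the -3 change carries straight to that chain (now 18 hours).
New critical path: Spec→Deploy→Perf = 3+10+5 = 18 ⇒ 18 hours.

18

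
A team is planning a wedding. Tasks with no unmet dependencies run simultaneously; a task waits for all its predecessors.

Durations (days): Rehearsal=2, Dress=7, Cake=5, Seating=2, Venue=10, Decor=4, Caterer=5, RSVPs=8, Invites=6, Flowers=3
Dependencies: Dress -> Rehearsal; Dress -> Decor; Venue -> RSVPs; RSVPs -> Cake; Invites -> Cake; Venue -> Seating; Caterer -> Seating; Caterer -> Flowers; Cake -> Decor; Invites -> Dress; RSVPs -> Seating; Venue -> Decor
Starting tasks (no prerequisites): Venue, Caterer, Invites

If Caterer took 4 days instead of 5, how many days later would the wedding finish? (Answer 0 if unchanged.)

0

As given, the longest chain is Venue→RSVPs→Cake→Decor = 10+8+5+4 = 27, so the finish is 27 days.
Caterer is off the critical path — its longest chain is 8 days, giving 19 of slack.
The critical path is still Venue→RSVPs→Cake→Decor; finish is now 27 days.
Change in finish: 27 − 27 = +0 days.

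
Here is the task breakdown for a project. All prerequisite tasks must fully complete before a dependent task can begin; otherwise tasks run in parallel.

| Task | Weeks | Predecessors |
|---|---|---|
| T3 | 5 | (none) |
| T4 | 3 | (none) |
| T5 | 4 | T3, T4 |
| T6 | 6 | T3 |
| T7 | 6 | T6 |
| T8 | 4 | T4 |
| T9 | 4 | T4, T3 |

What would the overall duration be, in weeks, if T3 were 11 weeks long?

23

Critical path before the change: T3→T6→T7 = 5+6+6 = 17 giving 17 weeks.
Since T3 is critical, the +6 change carries straight to that chain (now 23 weeks).
The critical path is still T3→T6→T7; finish is now 23 weeks.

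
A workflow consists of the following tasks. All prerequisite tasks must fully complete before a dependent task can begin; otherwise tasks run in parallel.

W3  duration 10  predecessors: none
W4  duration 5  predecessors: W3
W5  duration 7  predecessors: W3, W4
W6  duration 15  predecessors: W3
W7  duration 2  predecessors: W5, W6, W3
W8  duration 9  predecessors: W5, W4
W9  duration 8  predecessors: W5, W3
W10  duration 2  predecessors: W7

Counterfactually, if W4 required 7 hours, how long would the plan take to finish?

Actual critical path: W3→W4→W5→W8 = 10+5+7+9 = 31 ⇒ 31 hours.
W4 is on the critical path; changing it to 7 makes that path 33 hours.
The critical path is still W3→W4→W5→W8; finish is now 33 hours.

33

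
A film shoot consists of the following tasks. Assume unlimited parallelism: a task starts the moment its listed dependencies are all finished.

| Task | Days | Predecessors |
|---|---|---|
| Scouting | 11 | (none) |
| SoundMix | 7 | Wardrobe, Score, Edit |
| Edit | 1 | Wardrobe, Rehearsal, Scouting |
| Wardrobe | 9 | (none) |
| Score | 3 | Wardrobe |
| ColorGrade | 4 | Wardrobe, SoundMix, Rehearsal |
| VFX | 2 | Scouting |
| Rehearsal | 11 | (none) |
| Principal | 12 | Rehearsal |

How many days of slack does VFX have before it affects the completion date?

10

Scouting→Edit→SoundMix→ColorGrade = 11+1+7+4 = 23 sets the makespan at 23 days.
The longest chain containing VFX totals 13 days.
Slack of VFX = 21 − 11 = 10 days.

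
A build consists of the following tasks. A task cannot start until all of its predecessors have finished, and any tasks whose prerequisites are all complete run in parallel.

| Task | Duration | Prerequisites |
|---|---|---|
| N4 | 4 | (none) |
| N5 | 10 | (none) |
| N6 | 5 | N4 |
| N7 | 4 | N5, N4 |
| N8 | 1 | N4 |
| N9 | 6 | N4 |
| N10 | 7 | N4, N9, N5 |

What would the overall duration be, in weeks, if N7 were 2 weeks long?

Critical path before the change: N4→N9→N10 = 4+6+7 = 17 giving 17 weeks.
The longest path through N7 is only 14 weeks, so N7 has float 3.
The critical path is still N4→N9→N10; finish is now 17 weeks.

17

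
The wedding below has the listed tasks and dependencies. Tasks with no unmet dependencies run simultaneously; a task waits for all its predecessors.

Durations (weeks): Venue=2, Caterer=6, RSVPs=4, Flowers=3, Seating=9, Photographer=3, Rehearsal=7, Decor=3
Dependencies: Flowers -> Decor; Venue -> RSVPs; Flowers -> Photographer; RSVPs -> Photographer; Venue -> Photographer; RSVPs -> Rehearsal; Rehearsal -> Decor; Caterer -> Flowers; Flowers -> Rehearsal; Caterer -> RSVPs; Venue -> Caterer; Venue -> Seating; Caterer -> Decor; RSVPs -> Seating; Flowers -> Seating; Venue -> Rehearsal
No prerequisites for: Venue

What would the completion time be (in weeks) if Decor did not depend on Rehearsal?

21

Before: longest chain Venue→Caterer→RSVPs→Rehearsal→Decor = 2+6+4+7+3 = 22, finish 22.
Without Rehearsal→Decor, Decor's earliest start moves from 19 to 11.
After: Venue→Caterer→RSVPs→Seating = 2+6+4+9 = 21 → 21 weeks.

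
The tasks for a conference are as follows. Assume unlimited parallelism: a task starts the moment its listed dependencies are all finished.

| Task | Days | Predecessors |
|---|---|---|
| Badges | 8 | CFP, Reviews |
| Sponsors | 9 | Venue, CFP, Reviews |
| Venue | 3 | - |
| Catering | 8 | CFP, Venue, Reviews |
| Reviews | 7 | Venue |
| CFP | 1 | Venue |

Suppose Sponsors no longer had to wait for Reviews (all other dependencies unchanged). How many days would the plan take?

18

With the dependency in place, Venue→Reviews→Sponsors = 3+7+9 = 19 sets the finish at 19 days.
Without Reviews→Sponsors, Sponsors's earliest start moves from 10 to 4.
The longest chain is now Venue→Reviews→Catering = 3+7+8 = 18, so the plan takes 18 days.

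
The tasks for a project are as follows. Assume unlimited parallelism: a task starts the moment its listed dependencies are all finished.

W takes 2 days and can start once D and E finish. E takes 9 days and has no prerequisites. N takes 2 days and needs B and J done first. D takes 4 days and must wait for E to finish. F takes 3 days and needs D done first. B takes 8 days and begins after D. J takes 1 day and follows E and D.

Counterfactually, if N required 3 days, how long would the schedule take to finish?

24

Baseline: E→D→B→N = 9+4+8+2 = 23 → 23 days.
Since N is critical, the +1 change carries straight to that chain (now 24 days).
The critical path is still E→D→B→N; finish is now 24 days.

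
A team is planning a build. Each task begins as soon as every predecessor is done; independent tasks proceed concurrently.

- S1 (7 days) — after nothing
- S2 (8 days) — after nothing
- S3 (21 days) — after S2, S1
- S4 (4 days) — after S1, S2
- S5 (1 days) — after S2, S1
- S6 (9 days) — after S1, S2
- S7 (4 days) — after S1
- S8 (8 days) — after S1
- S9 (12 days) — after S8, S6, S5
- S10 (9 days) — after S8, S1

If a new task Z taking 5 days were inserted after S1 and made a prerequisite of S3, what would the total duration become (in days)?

33

Originally the job takes 29 days.
With Z inserted, S3 now waits for max(S2, S1, Z).
New critical path: S1→Z→S3 = 7+5+21 = 33 ⇒ 33 days.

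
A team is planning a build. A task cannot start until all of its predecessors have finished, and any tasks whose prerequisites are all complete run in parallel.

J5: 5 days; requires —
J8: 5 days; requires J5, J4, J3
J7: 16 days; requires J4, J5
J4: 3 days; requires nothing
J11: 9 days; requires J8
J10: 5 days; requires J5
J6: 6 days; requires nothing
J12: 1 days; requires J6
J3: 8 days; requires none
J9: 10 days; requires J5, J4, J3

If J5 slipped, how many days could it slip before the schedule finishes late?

The longest chain is J3→J8→J11 = 8+5+9 = 22; overall finish 22 days.
The longest chain containing J5 totals 21 days.
Slack of J5 = 1 − 0 = 1 day.

1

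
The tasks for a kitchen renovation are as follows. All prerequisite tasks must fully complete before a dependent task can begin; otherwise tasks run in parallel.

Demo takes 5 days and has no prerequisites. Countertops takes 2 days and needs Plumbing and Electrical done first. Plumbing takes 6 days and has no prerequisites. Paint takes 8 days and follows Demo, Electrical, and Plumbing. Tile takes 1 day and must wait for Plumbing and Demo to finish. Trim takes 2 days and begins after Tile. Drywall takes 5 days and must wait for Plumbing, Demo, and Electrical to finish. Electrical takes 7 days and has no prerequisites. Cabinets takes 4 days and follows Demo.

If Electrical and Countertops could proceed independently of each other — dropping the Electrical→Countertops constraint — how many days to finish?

15

Original critical path: Electrical→Paint = 7+8 = 15 ⇒ 15 days.
Without Electrical→Countertops, Countertops's earliest start moves from 7 to 6.
The longest chain is now Electrical→Paint = 7+8 = 15, so the plan takes 15 days.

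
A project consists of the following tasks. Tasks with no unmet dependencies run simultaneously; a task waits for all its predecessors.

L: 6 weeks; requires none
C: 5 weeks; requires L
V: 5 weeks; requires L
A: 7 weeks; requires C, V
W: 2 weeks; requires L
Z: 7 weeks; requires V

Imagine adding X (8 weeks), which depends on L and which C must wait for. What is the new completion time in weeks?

Originally the job takes 18 weeks.
With X inserted, C now waits for max(L, X).
New critical path: L→X→C→A = 6+8+5+7 = 26 ⇒ 26 weeks.

26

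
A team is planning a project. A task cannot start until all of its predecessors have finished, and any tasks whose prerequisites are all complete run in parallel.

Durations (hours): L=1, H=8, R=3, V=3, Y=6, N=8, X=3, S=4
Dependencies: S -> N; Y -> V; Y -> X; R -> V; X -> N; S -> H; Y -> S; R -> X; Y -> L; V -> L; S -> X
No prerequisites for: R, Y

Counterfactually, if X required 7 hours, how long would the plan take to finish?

Critical path before the change: Y→S→X→N = 6+4+3+8 = 21 giving 21 hours.
X is on the critical path; changing it to 7 makes that path 25 hours.
The critical path is still Y→S→X→N; finish is now 25 hours.

25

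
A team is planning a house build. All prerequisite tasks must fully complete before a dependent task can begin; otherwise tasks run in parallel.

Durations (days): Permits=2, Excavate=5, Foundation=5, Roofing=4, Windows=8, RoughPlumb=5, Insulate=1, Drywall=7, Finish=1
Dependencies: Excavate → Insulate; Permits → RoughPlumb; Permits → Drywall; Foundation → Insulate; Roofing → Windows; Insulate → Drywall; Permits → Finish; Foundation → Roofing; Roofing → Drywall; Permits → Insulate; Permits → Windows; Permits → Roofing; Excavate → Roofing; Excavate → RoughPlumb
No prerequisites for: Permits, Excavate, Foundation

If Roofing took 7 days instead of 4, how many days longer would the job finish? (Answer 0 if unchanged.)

Baseline: Excavate→Roofing→Windows = 5+4+8 = 17 → 17 days.
Roofing is on the critical path; changing it to 7 makes that path 20 days.
That remains the longest chain; total 20 days.
Change in finish: 20 − 17 = +3 days.

3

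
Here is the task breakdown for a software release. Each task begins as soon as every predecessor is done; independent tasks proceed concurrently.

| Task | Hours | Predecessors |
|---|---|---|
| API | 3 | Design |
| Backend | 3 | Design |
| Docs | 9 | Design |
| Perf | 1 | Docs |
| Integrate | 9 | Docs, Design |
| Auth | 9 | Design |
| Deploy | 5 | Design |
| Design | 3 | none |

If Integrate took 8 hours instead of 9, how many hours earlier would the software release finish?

1

As given, the longest chain is Design→Docs→Integrate = 3+9+9 = 21, so the finish is 21 hours.
Since Integrate is critical, the -1 change carries straight to that chain (now 20 hours).
That remains the longest chain; total 20 hours.
Change in finish: 20 − 21 = -1 hours.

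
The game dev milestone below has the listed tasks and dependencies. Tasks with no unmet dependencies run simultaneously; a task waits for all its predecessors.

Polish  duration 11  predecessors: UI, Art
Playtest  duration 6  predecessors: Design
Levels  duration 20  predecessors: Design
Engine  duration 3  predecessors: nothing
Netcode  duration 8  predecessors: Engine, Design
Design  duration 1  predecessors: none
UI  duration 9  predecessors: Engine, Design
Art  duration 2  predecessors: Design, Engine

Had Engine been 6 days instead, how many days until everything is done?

26

Actual critical path: Engine→UI→Polish = 3+9+11 = 23 ⇒ 23 days.
Since Engine is critical, the +3 change carries straight to that chain (now 26 days).
The critical path is still Engine→UI→Polish; finish is now 26 days.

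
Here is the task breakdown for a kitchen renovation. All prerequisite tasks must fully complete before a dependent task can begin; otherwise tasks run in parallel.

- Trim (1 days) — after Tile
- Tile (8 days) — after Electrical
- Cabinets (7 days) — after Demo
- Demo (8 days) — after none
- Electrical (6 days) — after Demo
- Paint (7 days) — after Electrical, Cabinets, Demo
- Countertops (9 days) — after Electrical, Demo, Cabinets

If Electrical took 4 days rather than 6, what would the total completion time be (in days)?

24

Critical path before the change: Demo→Cabinets→Countertops = 8+7+9 = 24 giving 24 days.
Electrical has 1 day of float (longest path through it is 23).
The critical path is still Demo→Cabinets→Countertops; finish is now 24 days.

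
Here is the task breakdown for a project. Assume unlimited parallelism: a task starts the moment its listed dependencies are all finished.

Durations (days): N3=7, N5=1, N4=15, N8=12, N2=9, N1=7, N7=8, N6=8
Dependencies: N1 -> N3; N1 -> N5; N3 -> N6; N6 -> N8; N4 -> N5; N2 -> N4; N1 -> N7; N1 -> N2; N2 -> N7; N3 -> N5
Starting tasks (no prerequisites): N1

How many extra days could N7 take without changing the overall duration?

Critical path: N1→N3→N6→N8 = 7+7+8+12 = 34, so the finish is 34 days.
The longest chain containing N7 totals 24 days.
Slack of N7 = 26 − 16 = 10 days.

10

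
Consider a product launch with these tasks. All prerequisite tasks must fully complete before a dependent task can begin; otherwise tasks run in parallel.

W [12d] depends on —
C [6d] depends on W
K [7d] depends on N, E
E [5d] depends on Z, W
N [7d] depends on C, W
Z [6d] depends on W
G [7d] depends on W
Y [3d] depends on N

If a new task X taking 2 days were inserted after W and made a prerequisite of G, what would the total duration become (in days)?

Originally the schedule takes 32 days.
With X inserted, G now waits for max(W, X).
New critical path: W→C→N→K = 12+6+7+7 = 32 ⇒ 32 days.

32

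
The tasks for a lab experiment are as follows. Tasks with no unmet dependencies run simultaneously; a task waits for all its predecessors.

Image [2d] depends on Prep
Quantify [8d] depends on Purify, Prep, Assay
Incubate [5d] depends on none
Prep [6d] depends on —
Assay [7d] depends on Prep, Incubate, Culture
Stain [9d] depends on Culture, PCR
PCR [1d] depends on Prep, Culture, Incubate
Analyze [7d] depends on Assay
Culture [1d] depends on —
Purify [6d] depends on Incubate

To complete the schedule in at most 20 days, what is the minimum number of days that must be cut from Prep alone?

1

Current finish: 21 days; target: 20.
Prep is on every critical path, so each day cut from Prep cuts the finish by one (this holds down to a finish of 20).
Need 21 − 20 = 1 day off Prep → Prep becomes 5 days, finish becomes 20.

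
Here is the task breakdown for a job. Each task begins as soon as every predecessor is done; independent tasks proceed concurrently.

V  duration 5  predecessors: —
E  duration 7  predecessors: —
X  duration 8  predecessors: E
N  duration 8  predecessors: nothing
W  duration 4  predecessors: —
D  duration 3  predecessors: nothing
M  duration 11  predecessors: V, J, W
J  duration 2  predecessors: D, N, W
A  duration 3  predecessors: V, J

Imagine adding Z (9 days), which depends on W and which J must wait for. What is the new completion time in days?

26

Originally the job takes 21 days.
With Z inserted, J now waits for max(D, N, W, Z).
New critical path: W→Z→J→M = 4+9+2+11 = 26 ⇒ 26 days.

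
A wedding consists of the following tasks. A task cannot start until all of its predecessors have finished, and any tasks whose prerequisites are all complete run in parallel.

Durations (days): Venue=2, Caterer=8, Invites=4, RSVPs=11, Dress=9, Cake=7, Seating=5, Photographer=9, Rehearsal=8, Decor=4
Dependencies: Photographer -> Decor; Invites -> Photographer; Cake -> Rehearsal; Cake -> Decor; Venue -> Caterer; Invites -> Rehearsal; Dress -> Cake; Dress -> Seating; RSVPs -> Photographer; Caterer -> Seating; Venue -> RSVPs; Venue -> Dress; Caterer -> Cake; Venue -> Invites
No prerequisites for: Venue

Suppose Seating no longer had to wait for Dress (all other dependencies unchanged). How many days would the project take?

With the dependency in place, Venue→RSVPs→Photographer→Decor = 2+11+9+4 = 26 sets the finish at 26 days.
Without Dress→Seating, Seating's earliest start moves from 11 to 10.
After: Venue→RSVPs→Photographer→Decor = 2+11+9+4 = 26 → 26 days.

26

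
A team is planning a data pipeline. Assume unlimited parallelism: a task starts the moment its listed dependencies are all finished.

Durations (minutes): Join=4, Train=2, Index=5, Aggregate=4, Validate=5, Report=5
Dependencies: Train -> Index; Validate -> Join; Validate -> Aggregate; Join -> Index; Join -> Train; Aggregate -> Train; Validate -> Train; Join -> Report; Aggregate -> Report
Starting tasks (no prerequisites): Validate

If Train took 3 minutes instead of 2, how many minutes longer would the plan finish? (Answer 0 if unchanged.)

1

Critical path before the change: Validate→Join→Train→Index = 5+4+2+5 = 16 giving 16 minutes.
Train is on the critical path; changing it to 3 makes that path 17 minutes.
The critical path is still Validate→Join→Train→Index; finish is now 17 minutes.
Change in finish: 17 − 16 = +1 minutes.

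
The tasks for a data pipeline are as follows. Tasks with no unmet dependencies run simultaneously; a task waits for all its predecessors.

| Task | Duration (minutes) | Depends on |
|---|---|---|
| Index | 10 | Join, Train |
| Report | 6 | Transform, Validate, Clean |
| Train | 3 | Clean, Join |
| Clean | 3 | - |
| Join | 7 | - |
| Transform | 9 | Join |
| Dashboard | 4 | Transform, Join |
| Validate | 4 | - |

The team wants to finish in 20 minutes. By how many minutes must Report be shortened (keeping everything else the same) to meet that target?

Current finish: 22 minutes; target: 20.
Report is on every critical path, so each minute cut from Report cuts the finish by one (this holds down to a finish of 20).
Need 22 − 20 = 2 minutes off Report → Report becomes 4 minutes, finish becomes 20.

2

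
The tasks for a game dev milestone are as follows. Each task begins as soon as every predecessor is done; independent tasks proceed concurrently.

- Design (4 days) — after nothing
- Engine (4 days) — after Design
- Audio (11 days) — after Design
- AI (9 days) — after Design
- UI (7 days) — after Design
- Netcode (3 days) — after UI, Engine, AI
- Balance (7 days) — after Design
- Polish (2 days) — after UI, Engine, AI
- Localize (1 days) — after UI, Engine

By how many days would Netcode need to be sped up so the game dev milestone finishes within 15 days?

1

Current finish: 16 days; target: 15.
Netcode is on every critical path, so each day cut from Netcode cuts the finish by one (this holds down to a finish of 15).
Need 16 − 15 = 1 day off Netcode → Netcode becomes 2 days, finish becomes 15.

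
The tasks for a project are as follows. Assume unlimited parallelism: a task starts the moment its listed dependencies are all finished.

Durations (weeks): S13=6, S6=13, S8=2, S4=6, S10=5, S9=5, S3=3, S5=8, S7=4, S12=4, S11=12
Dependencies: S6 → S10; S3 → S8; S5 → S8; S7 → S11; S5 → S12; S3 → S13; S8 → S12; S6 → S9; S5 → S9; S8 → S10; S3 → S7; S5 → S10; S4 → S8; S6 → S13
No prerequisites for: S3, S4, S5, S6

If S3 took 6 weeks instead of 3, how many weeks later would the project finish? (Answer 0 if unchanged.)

3

Baseline: S3→S7→S11 = 3+4+12 = 19 → 19 weeks.
Since S3 is critical, the +3 change carries straight to that chain (now 22 weeks).
The critical path is still S3→S7→S11; finish is now 22 weeks.
Change in finish: 22 − 19 = +3 weeks.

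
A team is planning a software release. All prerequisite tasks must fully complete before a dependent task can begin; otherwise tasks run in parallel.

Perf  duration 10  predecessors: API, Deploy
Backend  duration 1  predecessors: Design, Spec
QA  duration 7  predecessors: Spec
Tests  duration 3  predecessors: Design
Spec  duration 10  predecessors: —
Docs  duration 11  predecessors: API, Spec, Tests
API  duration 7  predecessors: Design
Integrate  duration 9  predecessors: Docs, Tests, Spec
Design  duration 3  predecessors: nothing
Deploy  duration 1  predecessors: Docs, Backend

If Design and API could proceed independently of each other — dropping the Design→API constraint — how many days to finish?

Before: longest chain Spec→Docs→Deploy→Perf = 10+11+1+10 = 32, finish 32.
Without Design→API, API's earliest start moves from 3 to 0.
The longest chain is now Spec→Docs→Deploy→Perf = 10+11+1+10 = 32, so the schedule takes 32 days.

32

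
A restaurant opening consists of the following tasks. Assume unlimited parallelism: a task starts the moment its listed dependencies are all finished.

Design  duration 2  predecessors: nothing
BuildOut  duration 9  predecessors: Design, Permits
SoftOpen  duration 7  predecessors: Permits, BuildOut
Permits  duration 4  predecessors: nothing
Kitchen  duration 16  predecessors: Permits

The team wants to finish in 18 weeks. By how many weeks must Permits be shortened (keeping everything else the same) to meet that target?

2

Current finish: 20 weeks; target: 18.
Permits is on every critical path, so each week cut from Permits cuts the finish by one (this holds down to a finish of 18).
Need 20 − 18 = 2 weeks off Permits → Permits becomes 2 weeks, finish becomes 18.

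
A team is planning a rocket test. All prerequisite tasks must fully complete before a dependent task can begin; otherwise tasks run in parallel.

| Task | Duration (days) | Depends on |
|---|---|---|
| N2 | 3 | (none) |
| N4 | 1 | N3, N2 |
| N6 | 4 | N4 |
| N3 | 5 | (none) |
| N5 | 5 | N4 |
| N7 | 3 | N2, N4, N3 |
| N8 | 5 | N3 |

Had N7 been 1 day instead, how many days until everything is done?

Actual critical path: N3→N4→N5 = 5+1+5 = 11 ⇒ 11 days.
N7 has 2 days of float (longest path through it is 9).
That remains the longest chain; total 11 days.

11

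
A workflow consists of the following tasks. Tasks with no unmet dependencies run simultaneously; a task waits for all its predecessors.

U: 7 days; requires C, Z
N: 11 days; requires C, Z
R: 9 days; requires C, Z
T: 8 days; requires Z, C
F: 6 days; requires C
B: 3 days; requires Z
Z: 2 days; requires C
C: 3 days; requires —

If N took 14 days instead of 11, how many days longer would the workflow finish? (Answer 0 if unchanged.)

3

The binding path is C→Z→N = 3+2+11 = 16; finish at 16 days.
Since N is critical, the +3 change carries straight to that chain (now 19 days).
No other chain overtakes it, so the finish is 19 days.
Change in finish: 19 − 16 = +3 days.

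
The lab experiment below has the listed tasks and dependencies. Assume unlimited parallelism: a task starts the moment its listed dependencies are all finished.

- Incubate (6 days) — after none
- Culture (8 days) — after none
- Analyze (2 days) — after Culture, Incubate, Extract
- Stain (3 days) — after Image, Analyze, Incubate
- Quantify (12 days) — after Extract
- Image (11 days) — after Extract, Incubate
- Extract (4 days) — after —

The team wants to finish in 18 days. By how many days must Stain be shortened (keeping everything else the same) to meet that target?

2

Current finish: 20 days; target: 18.
Stain is on every critical path, so each day cut from Stain cuts the finish by one (this holds down to a finish of 18).
Need 20 − 18 = 2 days off Stain → Stain becomes 1 day, finish becomes 18.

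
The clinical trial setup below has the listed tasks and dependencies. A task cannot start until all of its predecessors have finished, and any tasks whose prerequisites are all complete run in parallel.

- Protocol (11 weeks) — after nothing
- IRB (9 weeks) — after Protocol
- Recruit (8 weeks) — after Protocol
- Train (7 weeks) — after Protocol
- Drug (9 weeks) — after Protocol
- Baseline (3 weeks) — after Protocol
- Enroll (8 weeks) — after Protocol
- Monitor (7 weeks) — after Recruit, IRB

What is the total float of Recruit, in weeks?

Critical path: Protocol→IRB→Monitor = 11+9+7 = 27, so the finish is 27 weeks.
The longest chain containing Recruit totals 26 weeks.
So Recruit can slip 20 − 19 = 1 week.

1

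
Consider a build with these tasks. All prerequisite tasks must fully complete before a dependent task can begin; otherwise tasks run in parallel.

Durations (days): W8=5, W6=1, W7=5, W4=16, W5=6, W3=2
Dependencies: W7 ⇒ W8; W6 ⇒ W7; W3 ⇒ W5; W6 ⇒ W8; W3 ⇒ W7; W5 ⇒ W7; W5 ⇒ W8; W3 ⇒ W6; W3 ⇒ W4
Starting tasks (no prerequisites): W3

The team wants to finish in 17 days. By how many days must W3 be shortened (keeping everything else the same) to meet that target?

1

Current finish: 18 days; target: 17.
W3 is on every critical path, so each day cut from W3 cuts the finish by one (this holds down to a finish of 17).
Need 18 − 17 = 1 day off W3 → W3 becomes 1 day, finish becomes 17.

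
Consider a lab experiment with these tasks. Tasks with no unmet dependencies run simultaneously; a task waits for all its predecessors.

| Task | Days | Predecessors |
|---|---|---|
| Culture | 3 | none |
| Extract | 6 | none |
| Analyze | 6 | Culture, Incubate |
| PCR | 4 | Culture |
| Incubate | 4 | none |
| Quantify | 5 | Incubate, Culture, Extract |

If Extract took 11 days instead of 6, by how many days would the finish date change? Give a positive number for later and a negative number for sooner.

The binding path is Extract→Quantify = 6+5 = 11; finish at 11 days.
Extract is on the critical path; changing it to 11 makes that path 16 days.
That remains the longest chain; total 16 days.
Change in finish: 16 − 11 = +5 days.

5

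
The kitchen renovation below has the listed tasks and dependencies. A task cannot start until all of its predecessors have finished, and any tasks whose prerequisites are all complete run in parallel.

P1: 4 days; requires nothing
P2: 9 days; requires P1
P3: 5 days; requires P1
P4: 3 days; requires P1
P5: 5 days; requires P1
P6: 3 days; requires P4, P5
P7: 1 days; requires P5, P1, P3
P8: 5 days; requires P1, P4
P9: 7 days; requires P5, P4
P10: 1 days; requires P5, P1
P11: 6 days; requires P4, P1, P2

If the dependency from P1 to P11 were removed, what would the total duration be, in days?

19

With the dependency in place, P1→P2→P11 = 4+9+6 = 19 sets the finish at 19 days.
Dropping P1→P11 doesn't change P11's earliest start (13); another predecessor still binds.
New critical path: P1→P2→P11 = 4+9+6 = 19 ⇒ 19 days.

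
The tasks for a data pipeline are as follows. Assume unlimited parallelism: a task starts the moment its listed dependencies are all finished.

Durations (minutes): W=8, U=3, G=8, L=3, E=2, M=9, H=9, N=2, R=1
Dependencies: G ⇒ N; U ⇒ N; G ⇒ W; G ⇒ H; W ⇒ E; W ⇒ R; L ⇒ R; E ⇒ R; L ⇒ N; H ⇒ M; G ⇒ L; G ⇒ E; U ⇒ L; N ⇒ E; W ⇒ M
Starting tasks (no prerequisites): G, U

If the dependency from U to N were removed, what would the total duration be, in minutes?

Before: longest chain G→H→M = 8+9+9 = 26, finish 26.
Dropping U→N doesn't change N's earliest start (11); another predecessor still binds.
After: G→H→M = 8+9+9 = 26 → 26 minutes.

26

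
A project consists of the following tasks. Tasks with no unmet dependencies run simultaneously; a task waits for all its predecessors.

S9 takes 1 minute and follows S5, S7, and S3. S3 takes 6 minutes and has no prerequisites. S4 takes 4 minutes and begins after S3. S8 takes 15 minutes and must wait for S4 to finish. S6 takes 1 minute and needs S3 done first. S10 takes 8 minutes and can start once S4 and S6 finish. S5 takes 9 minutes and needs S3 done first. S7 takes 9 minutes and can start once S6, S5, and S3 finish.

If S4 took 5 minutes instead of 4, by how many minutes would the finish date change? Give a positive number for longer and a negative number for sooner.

1

The binding path is S3→S4→S8 = 6+4+15 = 25; finish at 25 minutes.
S4 is on the critical path; changing it to 5 makes that path 26 minutes.
That remains the longest chain; total 26 minutes.
Change in finish: 26 − 25 = +1 minutes.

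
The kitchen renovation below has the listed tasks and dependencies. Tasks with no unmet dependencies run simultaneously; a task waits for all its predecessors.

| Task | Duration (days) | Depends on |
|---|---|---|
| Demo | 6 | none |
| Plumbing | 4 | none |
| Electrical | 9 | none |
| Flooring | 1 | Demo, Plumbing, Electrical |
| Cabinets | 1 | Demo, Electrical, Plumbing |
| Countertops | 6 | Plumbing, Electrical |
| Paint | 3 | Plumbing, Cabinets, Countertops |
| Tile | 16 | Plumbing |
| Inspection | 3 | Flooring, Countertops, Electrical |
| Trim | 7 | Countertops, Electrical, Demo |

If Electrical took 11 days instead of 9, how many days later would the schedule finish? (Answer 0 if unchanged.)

As given, the longest chain is Electrical→Countertops→Trim = 9+6+7 = 22, so the finish is 22 days.
Electrical lies on that path, so at 11 days the path becomes 24 days.
That remains the longest chain; total 24 days.
Change in finish: 24 − 22 = +2 days.

2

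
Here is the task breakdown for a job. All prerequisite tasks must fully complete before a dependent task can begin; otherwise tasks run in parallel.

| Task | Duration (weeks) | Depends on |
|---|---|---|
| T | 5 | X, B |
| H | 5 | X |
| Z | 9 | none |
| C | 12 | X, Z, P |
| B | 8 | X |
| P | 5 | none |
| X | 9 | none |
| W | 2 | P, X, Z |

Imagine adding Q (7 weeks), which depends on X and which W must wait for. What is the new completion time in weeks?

22

Originally the plan takes 22 weeks.
With Q inserted, W now waits for max(P, X, Z, Q).
New critical path: X→B→T = 9+8+5 = 22 ⇒ 22 weeks.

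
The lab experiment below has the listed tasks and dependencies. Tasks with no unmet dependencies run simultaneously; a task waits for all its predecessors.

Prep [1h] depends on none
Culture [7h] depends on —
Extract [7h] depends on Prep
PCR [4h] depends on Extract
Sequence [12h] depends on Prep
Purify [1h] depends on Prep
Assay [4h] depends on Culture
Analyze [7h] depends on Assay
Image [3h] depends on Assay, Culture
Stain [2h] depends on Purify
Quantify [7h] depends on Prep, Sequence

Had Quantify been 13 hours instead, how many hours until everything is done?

26

Critical path before the change: Prep→Sequence→Quantify = 1+12+7 = 20 giving 20 hours.
Quantify is on the critical path; changing it to 13 makes that path 26 hours.
No other chain overtakes it, so the finish is 26 hours.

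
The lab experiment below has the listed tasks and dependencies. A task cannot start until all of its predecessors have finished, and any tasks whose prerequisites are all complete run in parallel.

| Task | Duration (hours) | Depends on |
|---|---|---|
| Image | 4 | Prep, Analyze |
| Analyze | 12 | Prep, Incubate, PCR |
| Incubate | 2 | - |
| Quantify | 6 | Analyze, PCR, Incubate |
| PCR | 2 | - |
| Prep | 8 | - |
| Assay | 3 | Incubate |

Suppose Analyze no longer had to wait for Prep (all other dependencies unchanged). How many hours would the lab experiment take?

Before: longest chain Prep→Analyze→Quantify = 8+12+6 = 26, finish 26.
Without Prep→Analyze, Analyze's earliest start moves from 8 to 2.
New critical path: Incubate→Analyze→Quantify = 2+12+6 = 20 ⇒ 20 hours.

20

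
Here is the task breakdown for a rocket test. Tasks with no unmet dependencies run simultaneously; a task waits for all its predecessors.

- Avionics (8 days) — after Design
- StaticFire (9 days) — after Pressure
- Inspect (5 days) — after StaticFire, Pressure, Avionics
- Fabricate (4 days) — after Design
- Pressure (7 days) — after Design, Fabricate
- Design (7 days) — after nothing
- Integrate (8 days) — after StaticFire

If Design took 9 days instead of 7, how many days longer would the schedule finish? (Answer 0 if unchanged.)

2

Actual critical path: Design→Fabricate→Pressure→StaticFire→Integrate = 7+4+7+9+8 = 35 ⇒ 35 days.
Design lies on that path, so at 9 days the path becomes 37 days.
No other chain overtakes it, so the finish is 37 days.
Change in finish: 37 − 35 = +2 days.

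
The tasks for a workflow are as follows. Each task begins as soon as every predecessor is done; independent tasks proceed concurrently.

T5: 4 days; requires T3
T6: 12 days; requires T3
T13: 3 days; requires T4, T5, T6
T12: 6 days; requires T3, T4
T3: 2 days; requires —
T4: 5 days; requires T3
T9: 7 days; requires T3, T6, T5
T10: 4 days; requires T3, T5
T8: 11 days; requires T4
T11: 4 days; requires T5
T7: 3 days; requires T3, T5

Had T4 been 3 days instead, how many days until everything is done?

21

Actual critical path: T3→T6→T9 = 2+12+7 = 21 ⇒ 21 days.
T4 is off the critical path — its longest chain is 18 days, giving 3 of slack.
The critical path is still T3→T6→T9; finish is now 21 days.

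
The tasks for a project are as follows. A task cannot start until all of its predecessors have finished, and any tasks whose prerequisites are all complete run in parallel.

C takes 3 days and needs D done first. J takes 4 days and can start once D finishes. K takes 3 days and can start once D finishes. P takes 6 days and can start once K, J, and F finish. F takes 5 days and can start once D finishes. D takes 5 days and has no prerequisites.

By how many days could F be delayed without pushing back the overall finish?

Critical path: D→F→P = 5+5+6 = 16, so the finish is 16 days.
F finishes as early as 10 and must finish by 10.
Float = 16 − 16 = 0.

0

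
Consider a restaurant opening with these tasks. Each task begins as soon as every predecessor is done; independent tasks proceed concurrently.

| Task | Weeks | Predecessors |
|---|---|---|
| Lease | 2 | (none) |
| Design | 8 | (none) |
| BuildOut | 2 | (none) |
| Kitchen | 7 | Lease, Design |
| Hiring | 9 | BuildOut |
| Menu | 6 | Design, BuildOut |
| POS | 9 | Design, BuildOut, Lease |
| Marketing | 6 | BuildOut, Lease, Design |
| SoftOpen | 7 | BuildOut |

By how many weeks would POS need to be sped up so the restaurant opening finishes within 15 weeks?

Current finish: 17 weeks; target: 15.
POS is on every critical path, so each week cut from POS cuts the finish by one (this holds down to a finish of 15).
Need 17 − 15 = 2 weeks off POS → POS becomes 7 weeks, finish becomes 15.

2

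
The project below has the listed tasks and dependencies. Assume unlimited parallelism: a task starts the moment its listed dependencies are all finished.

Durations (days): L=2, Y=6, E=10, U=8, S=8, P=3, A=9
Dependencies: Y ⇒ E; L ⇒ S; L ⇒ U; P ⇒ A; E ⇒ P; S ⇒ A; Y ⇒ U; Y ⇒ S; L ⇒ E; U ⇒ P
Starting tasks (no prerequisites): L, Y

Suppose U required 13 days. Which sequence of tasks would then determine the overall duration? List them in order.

Y, U, P, A

As given, the longest chain is Y→E→P→A = 6+10+3+9 = 28, so the finish is 28 days.
U is off the critical path — its longest chain is 26 days, giving 2 of slack.
The binding chain switches to Y→U→P→A = 6+13+3+9 = 31; finish 31 days.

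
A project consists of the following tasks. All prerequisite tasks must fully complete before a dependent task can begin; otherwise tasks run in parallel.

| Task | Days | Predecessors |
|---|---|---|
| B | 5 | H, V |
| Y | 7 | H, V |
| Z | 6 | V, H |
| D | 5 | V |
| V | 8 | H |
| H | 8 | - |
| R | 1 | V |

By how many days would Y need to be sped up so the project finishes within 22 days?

Current finish: 23 days; target: 22.
Y is on every critical path, so each day cut from Y cuts the finish by one (this holds down to a finish of 22).
Need 23 − 22 = 1 day off Y → Y becomes 6 days, finish becomes 22.

1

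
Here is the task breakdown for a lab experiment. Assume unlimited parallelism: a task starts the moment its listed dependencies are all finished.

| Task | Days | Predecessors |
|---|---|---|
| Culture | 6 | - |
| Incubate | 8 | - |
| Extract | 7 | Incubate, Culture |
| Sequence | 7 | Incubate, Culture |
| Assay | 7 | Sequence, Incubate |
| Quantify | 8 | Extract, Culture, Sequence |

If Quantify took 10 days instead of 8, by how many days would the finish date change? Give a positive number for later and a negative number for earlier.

Baseline: Incubate→Extract→Quantify = 8+7+8 = 23 → 23 days.
Quantify lies on that path, so at 10 days the path becomes 25 days.
The critical path is still Incubate→Extract→Quantify; finish is now 25 days.
Change in finish: 25 − 23 = +2 days.

2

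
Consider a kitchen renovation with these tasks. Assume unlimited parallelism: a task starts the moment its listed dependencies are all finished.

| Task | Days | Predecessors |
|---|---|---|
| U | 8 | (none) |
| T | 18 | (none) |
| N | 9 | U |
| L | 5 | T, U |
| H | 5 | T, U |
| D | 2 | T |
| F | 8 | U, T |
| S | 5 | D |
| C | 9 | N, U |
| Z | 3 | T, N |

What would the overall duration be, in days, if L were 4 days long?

26

The binding path is U→N→C = 8+9+9 = 26; finish at 26 days.
The longest path through L is only 23 days, so L has float 3.
No other chain overtakes it, so the finish is 26 days.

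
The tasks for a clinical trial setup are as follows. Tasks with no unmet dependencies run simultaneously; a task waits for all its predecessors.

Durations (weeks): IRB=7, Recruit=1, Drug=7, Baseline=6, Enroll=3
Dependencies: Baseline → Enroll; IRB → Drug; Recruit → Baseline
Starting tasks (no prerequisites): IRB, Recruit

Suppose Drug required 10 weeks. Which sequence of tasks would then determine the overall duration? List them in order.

Critical path before the change: IRB→Drug = 7+7 = 14 giving 14 weeks.
Drug is on the critical path; changing it to 10 makes that path 17 weeks.
That remains the longest chain; total 17 weeks.

IRB, Drug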